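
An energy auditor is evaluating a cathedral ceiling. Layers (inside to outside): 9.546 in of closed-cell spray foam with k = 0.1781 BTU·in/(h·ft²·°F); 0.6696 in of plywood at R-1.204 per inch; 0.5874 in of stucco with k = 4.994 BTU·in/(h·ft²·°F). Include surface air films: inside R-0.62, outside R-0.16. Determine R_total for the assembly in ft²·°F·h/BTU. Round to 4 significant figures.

55.30 ft²·°F·h/BTU

9.546/0.1781 = 53.599
0.6696 × 1.204 = 0.8062
0.5874/4.994 = 0.11762
R_total = 0.62 + 53.599 + 0.8062 + 0.11762 + 0.16 = 55.303 ft²·°F·h/BTU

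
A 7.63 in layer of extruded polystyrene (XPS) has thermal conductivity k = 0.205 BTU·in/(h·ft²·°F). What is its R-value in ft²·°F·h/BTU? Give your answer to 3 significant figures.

R = L/k = 7.63/0.205 = 37.22 ft²·°F·h/BTU

37.2 ft²·°F·h/BTU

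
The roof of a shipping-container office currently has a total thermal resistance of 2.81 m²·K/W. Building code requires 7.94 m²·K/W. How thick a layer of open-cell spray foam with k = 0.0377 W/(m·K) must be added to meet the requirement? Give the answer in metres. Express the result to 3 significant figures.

ΔR = 7.94 − 2.81 = 5.13 m²·K/W
L = ΔR × k = 5.13 × 0.0377 = 0.1934 m

0.193 m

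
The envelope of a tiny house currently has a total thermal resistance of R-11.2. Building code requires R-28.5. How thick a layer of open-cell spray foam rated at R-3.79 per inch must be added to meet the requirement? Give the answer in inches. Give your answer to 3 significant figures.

4.56 in

ΔR = 28.5 − 11.2 = 17.3 ft²·°F·h/BTU
L = ΔR / (R/in) = 17.3/3.79 = 4.565 in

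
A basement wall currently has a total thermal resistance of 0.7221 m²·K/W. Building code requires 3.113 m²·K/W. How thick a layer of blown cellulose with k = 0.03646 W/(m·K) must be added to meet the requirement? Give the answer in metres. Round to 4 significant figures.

ΔR = 3.113 − 0.7221 = 2.3909 m²·K/W
L = ΔR × k = 2.3909 × 0.03646 = 0.087172 m

0.08717 m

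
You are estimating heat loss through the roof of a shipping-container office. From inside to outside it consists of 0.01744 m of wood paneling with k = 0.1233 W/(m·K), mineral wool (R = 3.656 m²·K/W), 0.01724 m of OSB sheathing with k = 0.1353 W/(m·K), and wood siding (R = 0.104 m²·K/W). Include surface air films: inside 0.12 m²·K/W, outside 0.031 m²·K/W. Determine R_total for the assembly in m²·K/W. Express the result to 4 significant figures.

4.180 m²·K/W

0.01744/0.1233 = 0.14144
0.01724/0.1353 = 0.12742
R_total = 0.12 + 0.14144 + 3.656 + 0.12742 + 0.104 + 0.031 = 4.1799 m²·K/W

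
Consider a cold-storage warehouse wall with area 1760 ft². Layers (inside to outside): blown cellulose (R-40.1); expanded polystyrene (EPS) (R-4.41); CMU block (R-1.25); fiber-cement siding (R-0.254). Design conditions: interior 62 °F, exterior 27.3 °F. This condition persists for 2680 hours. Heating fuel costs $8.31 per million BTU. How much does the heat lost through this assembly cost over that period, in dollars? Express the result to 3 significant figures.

R_total = 40.1 + 4.41 + 1.25 + 0.254 = 46.01 ft²·°F·h/BTU
Q = 1760 × (62 − 27.3) / 46.01 = 1327 BTU/h
E = 1327 × 2680 = 3557000 BTU
Cost = 3557000/10⁶ × 8.31 = $29.56

29.6 dollars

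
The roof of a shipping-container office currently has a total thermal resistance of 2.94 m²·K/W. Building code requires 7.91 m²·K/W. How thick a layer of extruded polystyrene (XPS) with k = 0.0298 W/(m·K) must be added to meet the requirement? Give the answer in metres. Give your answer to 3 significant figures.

ΔR = 7.91 − 2.94 = 4.97 m²·K/W
L = ΔR × k = 4.97 × 0.0298 = 0.1481 m

0.148 m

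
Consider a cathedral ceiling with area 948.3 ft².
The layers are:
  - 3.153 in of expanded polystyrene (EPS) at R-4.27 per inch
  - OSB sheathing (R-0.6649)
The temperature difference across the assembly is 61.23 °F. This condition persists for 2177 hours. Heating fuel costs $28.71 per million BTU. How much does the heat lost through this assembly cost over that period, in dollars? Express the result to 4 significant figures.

256.9 dollars

3.153 × 4.27 = 13.463
R_total = 13.463 + 0.6649 = 14.128 ft²·°F·h/BTU
Q = 948.3 × 61.23 / 14.128 = 4109.8 BTU/h
E = 4109.8 × 2177 = 8947100 BTU
Cost = 8947100/10⁶ × 28.71 = $256.87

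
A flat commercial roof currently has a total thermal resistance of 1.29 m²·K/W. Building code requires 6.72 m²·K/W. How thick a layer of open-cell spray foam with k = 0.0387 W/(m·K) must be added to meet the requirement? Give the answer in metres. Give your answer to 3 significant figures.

0.210 m

ΔR = 6.72 − 1.29 = 5.43 m²·K/W
L = ΔR × k = 5.43 × 0.0387 = 0.2101 m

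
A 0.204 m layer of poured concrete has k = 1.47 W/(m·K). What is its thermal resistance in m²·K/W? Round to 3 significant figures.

R = L/k = 0.204/1.47 = 0.1388 m²·K/W

0.139 m²·K/W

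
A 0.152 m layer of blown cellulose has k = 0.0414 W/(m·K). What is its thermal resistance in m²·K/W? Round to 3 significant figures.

3.67 m²·K/W

R = L/k = 0.152/0.0414 = 3.671 m²·K/W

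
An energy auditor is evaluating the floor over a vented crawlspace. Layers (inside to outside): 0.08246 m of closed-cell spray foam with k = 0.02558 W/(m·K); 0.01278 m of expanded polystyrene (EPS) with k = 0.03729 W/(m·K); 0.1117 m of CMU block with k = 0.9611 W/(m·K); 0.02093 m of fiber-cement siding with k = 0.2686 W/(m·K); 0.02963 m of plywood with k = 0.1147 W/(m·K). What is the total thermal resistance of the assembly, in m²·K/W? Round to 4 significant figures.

4.019 m²·K/W

0.08246/0.02558 = 3.2236
0.01278/0.03729 = 0.34272
0.1117/0.9611 = 0.11622
0.02093/0.2686 = 0.077923
0.02963/0.1147 = 0.25833
R_total = 3.2236 + 0.34272 + 0.11622 + 0.077923 + 0.25833 = 4.0188 m²·K/W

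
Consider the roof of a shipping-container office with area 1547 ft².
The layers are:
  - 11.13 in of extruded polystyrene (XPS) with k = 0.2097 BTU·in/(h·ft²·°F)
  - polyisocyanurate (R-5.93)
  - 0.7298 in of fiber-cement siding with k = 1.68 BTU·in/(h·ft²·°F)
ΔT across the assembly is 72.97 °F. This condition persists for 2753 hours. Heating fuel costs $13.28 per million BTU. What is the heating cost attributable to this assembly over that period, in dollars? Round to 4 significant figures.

69.43 dollars

11.13/0.2097 = 53.076
0.7298/1.68 = 0.4344
R_total = 53.076 + 5.93 + 0.4344 = 59.44 ft²·°F·h/BTU
Q = 1547 × 72.97 / 59.44 = 1899.1 BTU/h
E = 1899.1 × 2753 = 5228300 BTU
Cost = 5228300/10⁶ × 13.28 = $69.432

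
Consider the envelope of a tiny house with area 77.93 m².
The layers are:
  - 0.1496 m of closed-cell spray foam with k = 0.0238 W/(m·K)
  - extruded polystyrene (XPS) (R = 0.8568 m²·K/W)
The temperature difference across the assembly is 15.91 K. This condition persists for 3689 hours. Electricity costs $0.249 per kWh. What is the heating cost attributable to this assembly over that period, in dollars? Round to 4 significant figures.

0.1496/0.0238 = 6.2857
R_total = 6.2857 + 0.8568 = 7.1425 m²·K/W
Q = 77.93 × 15.91 / 7.1425 = 173.59 W
E = 173.59 W × 3689 h / 1000 = 640.37 kWh
Cost = 640.37 × 0.249 = $159.45

159.5 dollars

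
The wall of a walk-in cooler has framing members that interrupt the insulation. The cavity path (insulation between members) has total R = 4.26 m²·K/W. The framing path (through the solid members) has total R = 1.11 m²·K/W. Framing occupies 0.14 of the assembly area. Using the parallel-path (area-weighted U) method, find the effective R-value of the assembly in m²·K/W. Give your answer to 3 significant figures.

3.05 m²·K/W

U_eff = 0.86/4.26 + 0.14/1.11 = 0.2019 + 0.1261 = 0.328
R_eff = 1/U_eff = 3.049 m²·K/W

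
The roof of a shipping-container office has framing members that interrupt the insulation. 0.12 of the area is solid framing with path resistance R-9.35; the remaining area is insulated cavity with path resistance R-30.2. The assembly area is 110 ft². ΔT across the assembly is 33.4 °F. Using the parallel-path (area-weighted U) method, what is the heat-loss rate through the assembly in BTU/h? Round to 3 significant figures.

154 BTU/h

U_eff = 0.88/30.2 + 0.12/9.35 = 0.02914 + 0.01283 = 0.04197
R_eff = 1/U_eff = 23.82 ft²·°F·h/BTU
Q = 110 × 33.4 / 23.82 = 154.2 BTU/h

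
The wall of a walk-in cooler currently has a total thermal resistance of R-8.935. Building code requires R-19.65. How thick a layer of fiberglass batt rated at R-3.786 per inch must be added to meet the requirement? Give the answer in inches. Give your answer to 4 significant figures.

2.830 in

ΔR = 19.65 − 8.935 = 10.715 ft²·°F·h/BTU
L = ΔR / (R/in) = 10.715/3.786 = 2.8302 in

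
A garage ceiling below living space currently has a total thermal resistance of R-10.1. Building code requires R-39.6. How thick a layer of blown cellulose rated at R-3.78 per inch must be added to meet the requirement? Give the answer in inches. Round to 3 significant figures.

7.80 in

ΔR = 39.6 − 10.1 = 29.5 ft²·°F·h/BTU
L = ΔR / (R/in) = 29.5/3.78 = 7.804 in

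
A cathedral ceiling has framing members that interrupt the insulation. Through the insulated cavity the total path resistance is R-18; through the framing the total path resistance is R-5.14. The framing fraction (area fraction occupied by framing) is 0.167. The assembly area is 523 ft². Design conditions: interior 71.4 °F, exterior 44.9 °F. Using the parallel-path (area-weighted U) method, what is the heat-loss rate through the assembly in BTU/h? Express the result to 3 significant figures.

U_eff = 0.833/18 + 0.167/5.14 = 0.04628 + 0.03249 = 0.07877
R_eff = 1/U_eff = 12.7 ft²·°F·h/BTU
Q = 523 × (71.4 − 44.9) / 12.7 = 1092 BTU/h

1090 BTU/h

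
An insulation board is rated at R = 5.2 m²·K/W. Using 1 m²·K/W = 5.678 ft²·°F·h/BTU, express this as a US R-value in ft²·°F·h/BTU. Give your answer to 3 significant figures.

R_US = 5.2 × 5.678 = 29.53

29.5 ft²·°F·h/BTU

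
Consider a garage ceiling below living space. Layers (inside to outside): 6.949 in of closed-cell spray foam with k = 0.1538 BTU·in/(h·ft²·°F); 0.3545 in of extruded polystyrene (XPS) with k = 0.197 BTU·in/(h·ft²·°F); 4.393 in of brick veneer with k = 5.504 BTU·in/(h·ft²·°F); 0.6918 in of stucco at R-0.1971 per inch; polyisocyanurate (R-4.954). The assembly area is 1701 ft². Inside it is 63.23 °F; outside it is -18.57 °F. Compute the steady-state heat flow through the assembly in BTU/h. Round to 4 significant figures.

2632 BTU/h

6.949/0.1538 = 45.182
0.3545/0.197 = 1.7995
4.393/5.504 = 0.79815
0.6918 × 0.1971 = 0.13635
R_total = 45.182 + 1.7995 + 0.79815 + 0.13635 + 4.954 = 52.87 ft²·°F·h/BTU
Q = A·ΔT/R = 1701 × (63.23 − (-18.57)) / 52.87 = 2631.8 BTU/h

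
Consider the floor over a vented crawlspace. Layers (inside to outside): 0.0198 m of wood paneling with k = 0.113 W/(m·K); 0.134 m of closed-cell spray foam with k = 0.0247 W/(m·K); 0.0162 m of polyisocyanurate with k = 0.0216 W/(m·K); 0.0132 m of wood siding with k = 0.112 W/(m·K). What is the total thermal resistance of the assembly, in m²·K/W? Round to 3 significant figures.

0.0198/0.113 = 0.1752
0.134/0.0247 = 5.425
0.0162/0.0216 = 0.75
0.0132/0.112 = 0.1179
R_total = 0.1752 + 5.425 + 0.75 + 0.1179 = 6.468 m²·K/W

6.47 m²·K/W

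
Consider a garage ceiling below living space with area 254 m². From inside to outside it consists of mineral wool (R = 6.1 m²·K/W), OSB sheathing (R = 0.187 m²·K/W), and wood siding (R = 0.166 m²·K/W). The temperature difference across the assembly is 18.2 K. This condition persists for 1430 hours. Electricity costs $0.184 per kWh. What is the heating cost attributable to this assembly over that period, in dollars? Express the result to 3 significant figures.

R_total = 6.1 + 0.187 + 0.166 = 6.453 m²·K/W
Q = 254 × 18.2 / 6.453 = 716.4 W
E = 716.4 W × 1430 h / 1000 = 1024 kWh
Cost = 1024 × 0.184 = $188.5

188 dollars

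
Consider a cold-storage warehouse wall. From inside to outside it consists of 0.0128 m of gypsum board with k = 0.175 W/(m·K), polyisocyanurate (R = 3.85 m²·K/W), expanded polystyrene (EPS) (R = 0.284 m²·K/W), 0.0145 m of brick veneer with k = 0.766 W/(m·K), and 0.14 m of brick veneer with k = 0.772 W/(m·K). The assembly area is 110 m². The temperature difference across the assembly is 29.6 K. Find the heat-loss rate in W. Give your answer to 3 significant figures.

0.0128/0.175 = 0.07314
0.0145/0.766 = 0.01893
0.14/0.772 = 0.1813
R_total = 0.07314 + 3.85 + 0.284 + 0.01893 + 0.1813 = 4.407 m²·K/W
Q = A·ΔT/R = 110 × 29.6 / 4.407 = 738.8 W

739 W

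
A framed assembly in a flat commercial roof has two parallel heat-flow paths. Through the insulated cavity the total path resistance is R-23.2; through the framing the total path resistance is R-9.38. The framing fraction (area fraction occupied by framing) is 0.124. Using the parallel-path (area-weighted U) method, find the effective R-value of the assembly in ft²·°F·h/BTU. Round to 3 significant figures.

U_eff = 0.876/23.2 + 0.124/9.38 = 0.03776 + 0.01322 = 0.05098
R_eff = 1/U_eff = 19.62 ft²·°F·h/BTU

19.6 ft²·°F·h/BTU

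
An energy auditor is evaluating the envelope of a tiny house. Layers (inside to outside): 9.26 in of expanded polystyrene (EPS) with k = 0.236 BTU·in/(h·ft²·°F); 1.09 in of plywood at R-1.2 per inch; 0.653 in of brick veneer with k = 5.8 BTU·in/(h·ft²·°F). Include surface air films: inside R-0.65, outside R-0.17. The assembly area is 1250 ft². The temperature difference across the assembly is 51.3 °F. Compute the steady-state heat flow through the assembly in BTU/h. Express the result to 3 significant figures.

9.26/0.236 = 39.24
1.09 × 1.2 = 1.308
0.653/5.8 = 0.1126
R_total = 0.65 + 39.24 + 1.308 + 0.1126 + 0.17 = 41.48 ft²·°F·h/BTU
Q = A·ΔT/R = 1250 × 51.3 / 41.48 = 1546 BTU/h

1550 BTU/h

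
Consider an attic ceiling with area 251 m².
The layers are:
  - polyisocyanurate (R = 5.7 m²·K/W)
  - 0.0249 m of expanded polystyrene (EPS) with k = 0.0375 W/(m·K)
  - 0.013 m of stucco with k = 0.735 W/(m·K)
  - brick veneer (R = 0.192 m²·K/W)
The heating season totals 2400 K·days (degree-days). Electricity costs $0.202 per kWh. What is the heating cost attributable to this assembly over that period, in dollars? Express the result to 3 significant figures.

0.0249/0.0375 = 0.664
0.013/0.735 = 0.01769
R_total = 5.7 + 0.664 + 0.01769 + 0.192 = 6.574 m²·K/W
E = A × HDD × 24 / R / 1000 = 251 × 2400 × 24 / 6.574 / 1000 = 2199 kWh
Cost = 2199 × 0.202 = $444.3

444 dollars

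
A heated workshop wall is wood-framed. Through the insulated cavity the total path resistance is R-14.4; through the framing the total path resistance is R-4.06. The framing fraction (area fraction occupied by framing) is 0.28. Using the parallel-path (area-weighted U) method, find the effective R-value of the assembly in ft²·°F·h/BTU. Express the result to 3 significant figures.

8.41 ft²·°F·h/BTU

U_eff = 0.72/14.4 + 0.28/4.06 = 0.05 + 0.06897 = 0.119
R_eff = 1/U_eff = 8.406 ft²·°F·h/BTU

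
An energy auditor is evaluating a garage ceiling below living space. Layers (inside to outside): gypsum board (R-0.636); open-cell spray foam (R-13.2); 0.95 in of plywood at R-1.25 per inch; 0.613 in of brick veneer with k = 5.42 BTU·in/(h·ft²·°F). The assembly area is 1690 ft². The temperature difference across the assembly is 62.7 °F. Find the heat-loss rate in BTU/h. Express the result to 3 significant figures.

0.95 × 1.25 = 1.188
0.613/5.42 = 0.1131
R_total = 0.636 + 13.2 + 1.188 + 0.1131 = 15.14 ft²·°F·h/BTU
Q = A·ΔT/R = 1690 × 62.7 / 15.14 = 7000 BTU/h

7000 BTU/h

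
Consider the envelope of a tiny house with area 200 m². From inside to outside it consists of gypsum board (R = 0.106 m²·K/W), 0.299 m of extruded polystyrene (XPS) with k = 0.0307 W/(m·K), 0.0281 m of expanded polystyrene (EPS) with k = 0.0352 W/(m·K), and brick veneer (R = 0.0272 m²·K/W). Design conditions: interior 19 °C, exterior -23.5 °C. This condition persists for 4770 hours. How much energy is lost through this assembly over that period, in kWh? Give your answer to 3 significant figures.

3800 kWh

0.299/0.0307 = 9.739
0.0281/0.0352 = 0.7983
R_total = 0.106 + 9.739 + 0.7983 + 0.0272 = 10.67 m²·K/W
Q = 200 × (19 − (-23.5)) / 10.67 = 796.6 W
E = 796.6 W × 4770 h / 1000 = 3800 kWh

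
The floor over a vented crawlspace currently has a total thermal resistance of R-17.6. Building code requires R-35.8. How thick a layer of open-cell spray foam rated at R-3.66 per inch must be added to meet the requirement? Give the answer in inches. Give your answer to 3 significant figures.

4.97 in

ΔR = 35.8 − 17.6 = 18.2 ft²·°F·h/BTU
L = ΔR / (R/in) = 18.2/3.66 = 4.973 in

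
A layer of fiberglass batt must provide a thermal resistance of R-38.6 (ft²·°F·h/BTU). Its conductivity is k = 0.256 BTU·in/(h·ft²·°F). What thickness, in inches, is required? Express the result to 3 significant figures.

L = R × k = 38.6 × 0.256 = 9.882 in

9.88 in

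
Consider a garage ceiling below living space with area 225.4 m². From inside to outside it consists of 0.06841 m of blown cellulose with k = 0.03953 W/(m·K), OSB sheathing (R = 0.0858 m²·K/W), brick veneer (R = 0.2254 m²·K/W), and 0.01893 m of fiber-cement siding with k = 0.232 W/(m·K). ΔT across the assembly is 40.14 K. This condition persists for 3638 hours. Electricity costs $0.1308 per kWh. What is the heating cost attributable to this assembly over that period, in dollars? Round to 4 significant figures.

0.06841/0.03953 = 1.7306
0.01893/0.232 = 0.081595
R_total = 1.7306 + 0.0858 + 0.2254 + 0.081595 = 2.1234 m²·K/W
Q = 225.4 × 40.14 / 2.1234 = 4260.9 W
E = 4260.9 W × 3638 h / 1000 = 15501 kWh
Cost = 15501 × 0.1308 = $2027.6

2028 dollars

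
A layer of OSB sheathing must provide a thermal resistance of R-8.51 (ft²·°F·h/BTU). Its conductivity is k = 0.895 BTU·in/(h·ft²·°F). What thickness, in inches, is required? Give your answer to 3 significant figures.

7.62 in

L = R × k = 8.51 × 0.895 = 7.616 in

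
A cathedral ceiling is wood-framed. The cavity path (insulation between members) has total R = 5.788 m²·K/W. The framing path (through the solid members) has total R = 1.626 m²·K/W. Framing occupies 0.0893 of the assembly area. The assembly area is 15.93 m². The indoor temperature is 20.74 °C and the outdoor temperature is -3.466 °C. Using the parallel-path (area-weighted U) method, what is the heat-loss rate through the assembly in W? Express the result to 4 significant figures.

81.85 W

U_eff = 0.9107/5.788 + 0.0893/1.626 = 0.15734 + 0.05492 = 0.21226
R_eff = 1/U_eff = 4.7111 m²·K/W
Q = 15.93 × (20.74 − (-3.466)) / 4.7111 = 81.849 W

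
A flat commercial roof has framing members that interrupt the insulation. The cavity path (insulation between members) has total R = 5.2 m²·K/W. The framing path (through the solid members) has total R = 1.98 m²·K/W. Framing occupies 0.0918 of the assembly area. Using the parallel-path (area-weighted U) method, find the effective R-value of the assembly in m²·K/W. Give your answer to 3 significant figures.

4.52 m²·K/W

U_eff = 0.9082/5.2 + 0.0918/1.98 = 0.1747 + 0.04636 = 0.221
R_eff = 1/U_eff = 4.525 m²·K/W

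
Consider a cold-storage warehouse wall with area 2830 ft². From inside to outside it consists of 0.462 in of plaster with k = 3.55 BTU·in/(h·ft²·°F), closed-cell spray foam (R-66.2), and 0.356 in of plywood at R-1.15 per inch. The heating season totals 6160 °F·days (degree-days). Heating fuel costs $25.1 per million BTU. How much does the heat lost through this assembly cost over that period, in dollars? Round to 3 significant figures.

0.462/3.55 = 0.1301
0.356 × 1.15 = 0.4094
R_total = 0.1301 + 66.2 + 0.4094 = 66.74 ft²·°F·h/BTU
E = A × HDD × 24 / R = 2830 × 6160 × 24 / 66.74 = 6269000 BTU
Cost = 6269000/10⁶ × 25.1 = $157.4

157 dollars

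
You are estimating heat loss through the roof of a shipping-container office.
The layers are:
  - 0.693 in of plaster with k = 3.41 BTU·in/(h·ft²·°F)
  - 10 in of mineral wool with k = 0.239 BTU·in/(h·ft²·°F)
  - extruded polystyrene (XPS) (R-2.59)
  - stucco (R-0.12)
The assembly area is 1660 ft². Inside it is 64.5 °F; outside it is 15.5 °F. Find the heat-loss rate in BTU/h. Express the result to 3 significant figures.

1820 BTU/h

0.693/3.41 = 0.2032
10/0.239 = 41.84
R_total = 0.2032 + 41.84 + 2.59 + 0.12 = 44.75 ft²·°F·h/BTU
Q = A·ΔT/R = 1660 × (64.5 − 15.5) / 44.75 = 1817 BTU/h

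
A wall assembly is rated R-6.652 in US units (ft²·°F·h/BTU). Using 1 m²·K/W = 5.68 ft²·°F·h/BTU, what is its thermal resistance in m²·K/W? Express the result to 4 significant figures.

R_SI = 6.652/5.68 = 1.1711

1.171 m²·K/W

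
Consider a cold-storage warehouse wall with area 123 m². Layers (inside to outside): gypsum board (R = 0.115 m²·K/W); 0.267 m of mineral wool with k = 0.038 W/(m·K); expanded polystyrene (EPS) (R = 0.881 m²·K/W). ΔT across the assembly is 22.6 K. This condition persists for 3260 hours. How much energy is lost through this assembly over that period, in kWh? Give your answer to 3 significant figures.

1130 kWh

0.267/0.038 = 7.026
R_total = 0.115 + 7.026 + 0.881 = 8.022 m²·K/W
Q = 123 × 22.6 / 8.022 = 346.5 W
E = 346.5 W × 3260 h / 1000 = 1130 kWh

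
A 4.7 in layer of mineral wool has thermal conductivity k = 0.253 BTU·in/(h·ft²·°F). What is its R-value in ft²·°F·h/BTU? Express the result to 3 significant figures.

R = L/k = 4.7/0.253 = 18.58 ft²·°F·h/BTU

18.6 ft²·°F·h/BTU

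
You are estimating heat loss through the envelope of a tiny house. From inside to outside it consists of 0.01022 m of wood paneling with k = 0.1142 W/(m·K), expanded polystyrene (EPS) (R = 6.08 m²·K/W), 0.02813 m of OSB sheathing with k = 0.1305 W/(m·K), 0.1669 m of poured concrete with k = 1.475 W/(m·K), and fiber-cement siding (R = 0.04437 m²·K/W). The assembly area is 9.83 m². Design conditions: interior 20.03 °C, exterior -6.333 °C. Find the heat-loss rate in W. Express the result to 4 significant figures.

39.61 W

0.01022/0.1142 = 0.089492
0.02813/0.1305 = 0.21556
0.1669/1.475 = 0.11315
R_total = 0.089492 + 6.08 + 0.21556 + 0.11315 + 0.04437 = 6.5426 m²·K/W
Q = A·ΔT/R = 9.83 × (20.03 − (-6.333)) / 6.5426 = 39.61 W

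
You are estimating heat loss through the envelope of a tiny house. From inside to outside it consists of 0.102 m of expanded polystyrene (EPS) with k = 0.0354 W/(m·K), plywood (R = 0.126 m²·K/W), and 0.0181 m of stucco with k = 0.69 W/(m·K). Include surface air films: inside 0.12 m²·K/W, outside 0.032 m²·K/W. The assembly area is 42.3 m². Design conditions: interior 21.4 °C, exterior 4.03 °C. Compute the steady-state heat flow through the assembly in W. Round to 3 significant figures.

231 W

0.102/0.0354 = 2.881
0.0181/0.69 = 0.02623
R_total = 0.12 + 2.881 + 0.126 + 0.02623 + 0.032 = 3.186 m²·K/W
Q = A·ΔT/R = 42.3 × (21.4 − 4.03) / 3.186 = 230.6 W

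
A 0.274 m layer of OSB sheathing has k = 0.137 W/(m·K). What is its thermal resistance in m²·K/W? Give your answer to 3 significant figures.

2.00 m²·K/W

R = L/k = 0.274/0.137 = 2 m²·K/W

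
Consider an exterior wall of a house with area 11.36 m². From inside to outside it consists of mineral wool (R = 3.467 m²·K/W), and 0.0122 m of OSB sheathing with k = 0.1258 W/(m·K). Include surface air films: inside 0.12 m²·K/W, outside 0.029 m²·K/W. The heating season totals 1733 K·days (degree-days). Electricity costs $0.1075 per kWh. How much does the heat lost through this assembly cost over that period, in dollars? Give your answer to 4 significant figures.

13.68 dollars

0.0122/0.1258 = 0.096979
R_total = 0.12 + 3.467 + 0.096979 + 0.029 = 3.713 m²·K/W
E = A × HDD × 24 / R / 1000 = 11.36 × 1733 × 24 / 3.713 / 1000 = 127.25 kWh
Cost = 127.25 × 0.1075 = $13.68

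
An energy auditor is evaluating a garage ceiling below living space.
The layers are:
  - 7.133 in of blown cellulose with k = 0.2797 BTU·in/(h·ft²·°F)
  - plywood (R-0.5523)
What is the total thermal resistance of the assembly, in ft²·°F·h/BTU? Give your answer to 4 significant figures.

7.133/0.2797 = 25.502
R_total = 25.502 + 0.5523 = 26.055 ft²·°F·h/BTU

26.05 ft²·°F·h/BTU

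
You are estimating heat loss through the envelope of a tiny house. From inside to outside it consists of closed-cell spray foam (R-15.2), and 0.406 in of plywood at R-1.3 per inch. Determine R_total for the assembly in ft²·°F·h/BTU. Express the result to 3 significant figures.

0.406 × 1.3 = 0.5278
R_total = 15.2 + 0.5278 = 15.73 ft²·°F·h/BTU

15.7 ft²·°F·h/BTU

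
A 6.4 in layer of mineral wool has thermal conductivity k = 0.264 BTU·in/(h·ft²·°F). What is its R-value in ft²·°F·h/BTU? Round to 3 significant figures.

R = L/k = 6.4/0.264 = 24.24 ft²·°F·h/BTU

24.2 ft²·°F·h/BTU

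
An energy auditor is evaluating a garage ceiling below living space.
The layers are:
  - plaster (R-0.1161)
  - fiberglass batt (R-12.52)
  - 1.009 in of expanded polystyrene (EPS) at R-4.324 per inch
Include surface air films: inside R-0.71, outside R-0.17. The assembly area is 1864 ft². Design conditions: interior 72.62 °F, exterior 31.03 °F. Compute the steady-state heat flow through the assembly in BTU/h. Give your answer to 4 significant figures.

1.009 × 4.324 = 4.3629
R_total = 0.71 + 0.1161 + 12.52 + 4.3629 + 0.17 = 17.879 ft²·°F·h/BTU
Q = A·ΔT/R = 1864 × (72.62 − 31.03) / 17.879 = 4336 BTU/h

4336 BTU/h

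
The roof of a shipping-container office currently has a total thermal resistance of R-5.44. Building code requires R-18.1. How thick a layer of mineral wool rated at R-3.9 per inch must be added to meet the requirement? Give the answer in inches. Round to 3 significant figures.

3.25 in

ΔR = 18.1 − 5.44 = 12.66 ft²·°F·h/BTU
L = ΔR / (R/in) = 12.66/3.9 = 3.246 in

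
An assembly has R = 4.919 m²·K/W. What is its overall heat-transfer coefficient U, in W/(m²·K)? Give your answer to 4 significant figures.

0.2033 W/(m²·K)

U = 1/R = 1/4.919 = 0.20329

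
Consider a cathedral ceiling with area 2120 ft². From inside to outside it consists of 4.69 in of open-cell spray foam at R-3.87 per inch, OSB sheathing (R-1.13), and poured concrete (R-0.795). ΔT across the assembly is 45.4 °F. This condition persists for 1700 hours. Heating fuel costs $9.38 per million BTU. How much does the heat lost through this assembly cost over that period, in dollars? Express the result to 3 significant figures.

4.69 × 3.87 = 18.15
R_total = 18.15 + 1.13 + 0.795 = 20.08 ft²·°F·h/BTU
Q = 2120 × 45.4 / 20.08 = 4794 BTU/h
E = 4794 × 1700 = 8150000 BTU
Cost = 8150000/10⁶ × 9.38 = $76.45

76.5 dollars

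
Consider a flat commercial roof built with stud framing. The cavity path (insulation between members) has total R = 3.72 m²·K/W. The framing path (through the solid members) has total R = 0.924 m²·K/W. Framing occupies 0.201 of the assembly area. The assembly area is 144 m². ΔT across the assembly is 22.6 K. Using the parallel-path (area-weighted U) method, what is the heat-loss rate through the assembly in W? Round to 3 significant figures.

U_eff = 0.799/3.72 + 0.201/0.924 = 0.2148 + 0.2175 = 0.4323
R_eff = 1/U_eff = 2.313 m²·K/W
Q = 144 × 22.6 / 2.313 = 1407 W

1410 W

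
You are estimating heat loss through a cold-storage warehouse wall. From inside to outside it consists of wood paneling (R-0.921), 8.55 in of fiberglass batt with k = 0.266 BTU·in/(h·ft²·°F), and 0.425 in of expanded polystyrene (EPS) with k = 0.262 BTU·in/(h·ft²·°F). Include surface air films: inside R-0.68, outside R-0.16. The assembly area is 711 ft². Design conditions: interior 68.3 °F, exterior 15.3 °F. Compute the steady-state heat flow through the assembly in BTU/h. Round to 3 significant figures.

8.55/0.266 = 32.14
0.425/0.262 = 1.622
R_total = 0.68 + 0.921 + 32.14 + 1.622 + 0.16 = 35.53 ft²·°F·h/BTU
Q = A·ΔT/R = 711 × (68.3 − 15.3) / 35.53 = 1061 BTU/h

1060 BTU/h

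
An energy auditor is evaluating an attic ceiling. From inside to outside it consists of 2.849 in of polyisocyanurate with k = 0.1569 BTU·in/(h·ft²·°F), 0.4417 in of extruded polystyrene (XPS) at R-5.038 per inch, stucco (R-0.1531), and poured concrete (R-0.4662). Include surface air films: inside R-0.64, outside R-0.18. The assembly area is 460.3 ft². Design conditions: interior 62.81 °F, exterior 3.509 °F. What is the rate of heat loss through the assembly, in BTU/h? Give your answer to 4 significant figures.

1251 BTU/h

2.849/0.1569 = 18.158
0.4417 × 5.038 = 2.2253
R_total = 0.64 + 18.158 + 2.2253 + 0.1531 + 0.4662 + 0.18 = 21.823 ft²·°F·h/BTU
Q = A·ΔT/R = 460.3 × (62.81 − 3.509) / 21.823 = 1250.8 BTU/h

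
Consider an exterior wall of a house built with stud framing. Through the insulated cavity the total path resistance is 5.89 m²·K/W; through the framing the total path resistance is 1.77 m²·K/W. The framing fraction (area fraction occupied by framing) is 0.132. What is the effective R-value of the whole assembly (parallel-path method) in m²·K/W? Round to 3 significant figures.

U_eff = 0.868/5.89 + 0.132/1.77 = 0.1474 + 0.07458 = 0.2219
R_eff = 1/U_eff = 4.506 m²·K/W

4.51 m²·K/W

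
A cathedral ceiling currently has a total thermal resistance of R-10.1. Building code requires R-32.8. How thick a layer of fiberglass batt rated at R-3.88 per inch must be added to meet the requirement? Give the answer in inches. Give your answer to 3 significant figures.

ΔR = 32.8 − 10.1 = 22.7 ft²·°F·h/BTU
L = ΔR / (R/in) = 22.7/3.88 = 5.851 in

5.85 in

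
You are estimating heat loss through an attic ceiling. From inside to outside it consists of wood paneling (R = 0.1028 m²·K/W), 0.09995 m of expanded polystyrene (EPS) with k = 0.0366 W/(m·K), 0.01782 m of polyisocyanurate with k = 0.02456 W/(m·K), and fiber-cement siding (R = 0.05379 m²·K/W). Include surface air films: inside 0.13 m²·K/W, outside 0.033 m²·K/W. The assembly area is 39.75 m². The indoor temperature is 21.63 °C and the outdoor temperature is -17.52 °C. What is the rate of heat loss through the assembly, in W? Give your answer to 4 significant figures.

0.09995/0.0366 = 2.7309
0.01782/0.02456 = 0.72557
R_total = 0.13 + 0.1028 + 2.7309 + 0.72557 + 0.05379 + 0.033 = 3.776 m²·K/W
Q = A·ΔT/R = 39.75 × (21.63 − (-17.52)) / 3.776 = 412.13 W

412.1 W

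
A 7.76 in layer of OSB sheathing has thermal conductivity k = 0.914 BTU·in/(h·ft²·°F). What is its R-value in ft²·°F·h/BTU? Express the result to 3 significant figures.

8.49 ft²·°F·h/BTU

R = L/k = 7.76/0.914 = 8.49 ft²·°F·h/BTU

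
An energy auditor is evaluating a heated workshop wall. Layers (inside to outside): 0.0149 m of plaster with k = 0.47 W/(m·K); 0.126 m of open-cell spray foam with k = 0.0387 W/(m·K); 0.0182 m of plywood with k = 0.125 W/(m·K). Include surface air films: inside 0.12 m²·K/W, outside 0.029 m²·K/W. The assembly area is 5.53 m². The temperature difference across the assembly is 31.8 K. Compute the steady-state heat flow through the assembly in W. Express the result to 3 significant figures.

0.0149/0.47 = 0.0317
0.126/0.0387 = 3.256
0.0182/0.125 = 0.1456
R_total = 0.12 + 0.0317 + 3.256 + 0.1456 + 0.029 = 3.582 m²·K/W
Q = A·ΔT/R = 5.53 × 31.8 / 3.582 = 49.09 W

49.1 W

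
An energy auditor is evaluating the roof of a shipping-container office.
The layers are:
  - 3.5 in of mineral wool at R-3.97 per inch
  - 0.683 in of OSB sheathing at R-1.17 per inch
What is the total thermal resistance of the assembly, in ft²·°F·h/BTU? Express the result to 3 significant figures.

3.5 × 3.97 = 13.9
0.683 × 1.17 = 0.7991
R_total = 13.9 + 0.7991 = 14.69 ft²·°F·h/BTU

14.7 ft²·°F·h/BTU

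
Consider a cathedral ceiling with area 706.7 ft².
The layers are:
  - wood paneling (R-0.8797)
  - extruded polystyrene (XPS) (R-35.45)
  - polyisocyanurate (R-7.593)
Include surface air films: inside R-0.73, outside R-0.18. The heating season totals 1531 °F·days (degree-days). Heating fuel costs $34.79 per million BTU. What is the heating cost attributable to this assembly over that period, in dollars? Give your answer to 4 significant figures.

R_total = 0.73 + 0.8797 + 35.45 + 7.593 + 0.18 = 44.833 ft²·°F·h/BTU
E = A × HDD × 24 / R = 706.7 × 1531 × 24 / 44.833 = 579200 BTU
Cost = 579200/10⁶ × 34.79 = $20.15

20.15 dollars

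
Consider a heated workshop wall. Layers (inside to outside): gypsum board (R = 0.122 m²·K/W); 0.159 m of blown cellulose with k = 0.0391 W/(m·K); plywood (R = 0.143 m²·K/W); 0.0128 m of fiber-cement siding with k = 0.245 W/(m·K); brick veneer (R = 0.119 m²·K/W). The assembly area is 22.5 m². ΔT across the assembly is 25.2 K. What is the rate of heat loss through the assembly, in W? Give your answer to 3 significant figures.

126 W

0.159/0.0391 = 4.066
0.0128/0.245 = 0.05224
R_total = 0.122 + 4.066 + 0.143 + 0.05224 + 0.119 = 4.503 m²·K/W
Q = A·ΔT/R = 22.5 × 25.2 / 4.503 = 125.9 W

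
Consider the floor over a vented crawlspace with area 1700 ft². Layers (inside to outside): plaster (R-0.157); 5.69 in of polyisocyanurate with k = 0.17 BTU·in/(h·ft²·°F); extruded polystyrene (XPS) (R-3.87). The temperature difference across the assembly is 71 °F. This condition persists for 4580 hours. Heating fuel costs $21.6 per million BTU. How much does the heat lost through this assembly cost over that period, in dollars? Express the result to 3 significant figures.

318 dollars

5.69/0.17 = 33.47
R_total = 0.157 + 33.47 + 3.87 = 37.5 ft²·°F·h/BTU
Q = 1700 × 71 / 37.5 = 3219 BTU/h
E = 3219 × 4580 = 14740000 BTU
Cost = 14740000/10⁶ × 21.6 = $318.4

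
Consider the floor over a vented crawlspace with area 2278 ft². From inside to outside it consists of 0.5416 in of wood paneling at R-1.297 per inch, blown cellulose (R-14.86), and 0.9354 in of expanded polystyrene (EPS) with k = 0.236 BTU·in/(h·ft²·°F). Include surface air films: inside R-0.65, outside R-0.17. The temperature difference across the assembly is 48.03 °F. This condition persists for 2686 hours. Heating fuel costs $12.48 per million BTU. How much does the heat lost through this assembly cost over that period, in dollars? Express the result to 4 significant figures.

180.3 dollars

0.5416 × 1.297 = 0.70246
0.9354/0.236 = 3.9636
R_total = 0.65 + 0.70246 + 14.86 + 3.9636 + 0.17 = 20.346 ft²·°F·h/BTU
Q = 2278 × 48.03 / 20.346 = 5377.6 BTU/h
E = 5377.6 × 2686 = 14444000 BTU
Cost = 14444000/10⁶ × 12.48 = $180.26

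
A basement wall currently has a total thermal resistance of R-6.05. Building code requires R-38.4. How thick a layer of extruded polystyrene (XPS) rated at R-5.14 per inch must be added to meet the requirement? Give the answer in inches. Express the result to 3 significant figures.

ΔR = 38.4 − 6.05 = 32.35 ft²·°F·h/BTU
L = ΔR / (R/in) = 32.35/5.14 = 6.294 in

6.29 in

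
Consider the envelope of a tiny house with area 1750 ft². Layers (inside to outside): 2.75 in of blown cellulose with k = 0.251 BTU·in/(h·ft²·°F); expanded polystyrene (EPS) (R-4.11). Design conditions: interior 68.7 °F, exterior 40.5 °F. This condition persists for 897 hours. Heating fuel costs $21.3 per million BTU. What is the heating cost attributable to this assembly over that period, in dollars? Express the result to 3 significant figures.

2.75/0.251 = 10.96
R_total = 10.96 + 4.11 = 15.07 ft²·°F·h/BTU
Q = 1750 × (68.7 − 40.5) / 15.07 = 3276 BTU/h
E = 3276 × 897 = 2938000 BTU
Cost = 2938000/10⁶ × 21.3 = $62.58

62.6 dollars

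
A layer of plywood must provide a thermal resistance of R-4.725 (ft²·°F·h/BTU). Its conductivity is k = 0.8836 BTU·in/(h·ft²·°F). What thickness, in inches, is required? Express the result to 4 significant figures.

L = R × k = 4.725 × 0.8836 = 4.175 in

4.175 in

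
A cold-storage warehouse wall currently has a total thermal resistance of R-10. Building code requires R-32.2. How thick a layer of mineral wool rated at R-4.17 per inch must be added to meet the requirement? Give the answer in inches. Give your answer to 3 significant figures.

ΔR = 32.2 − 10 = 22.2 ft²·°F·h/BTU
L = ΔR / (R/in) = 22.2/4.17 = 5.324 in

5.32 in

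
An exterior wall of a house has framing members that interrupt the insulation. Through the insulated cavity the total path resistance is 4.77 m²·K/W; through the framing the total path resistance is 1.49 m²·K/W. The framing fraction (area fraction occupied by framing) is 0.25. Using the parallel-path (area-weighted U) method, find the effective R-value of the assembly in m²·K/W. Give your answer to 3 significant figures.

3.08 m²·K/W

U_eff = 0.75/4.77 + 0.25/1.49 = 0.1572 + 0.1678 = 0.325
R_eff = 1/U_eff = 3.077 m²·K/W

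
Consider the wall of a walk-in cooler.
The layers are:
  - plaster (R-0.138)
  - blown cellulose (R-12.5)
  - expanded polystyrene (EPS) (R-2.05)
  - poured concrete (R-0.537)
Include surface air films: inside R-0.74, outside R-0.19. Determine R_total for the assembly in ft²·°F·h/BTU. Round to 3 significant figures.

R_total = 0.74 + 0.138 + 12.5 + 2.05 + 0.537 + 0.19 = 16.16 ft²·°F·h/BTU

16.2 ft²·°F·h/BTU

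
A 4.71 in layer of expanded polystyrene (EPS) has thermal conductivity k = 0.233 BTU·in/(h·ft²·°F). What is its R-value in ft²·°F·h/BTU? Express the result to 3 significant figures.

R = L/k = 4.71/0.233 = 20.21 ft²·°F·h/BTU

20.2 ft²·°F·h/BTU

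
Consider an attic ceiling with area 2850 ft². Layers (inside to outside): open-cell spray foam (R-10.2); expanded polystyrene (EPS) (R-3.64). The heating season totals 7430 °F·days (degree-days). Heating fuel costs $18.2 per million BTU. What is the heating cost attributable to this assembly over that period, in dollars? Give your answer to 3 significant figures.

R_total = 10.2 + 3.64 = 13.84 ft²·°F·h/BTU
E = A × HDD × 24 / R = 2850 × 7430 × 24 / 13.84 = 36720000 BTU
Cost = 36720000/10⁶ × 18.2 = $668.3

668 dollars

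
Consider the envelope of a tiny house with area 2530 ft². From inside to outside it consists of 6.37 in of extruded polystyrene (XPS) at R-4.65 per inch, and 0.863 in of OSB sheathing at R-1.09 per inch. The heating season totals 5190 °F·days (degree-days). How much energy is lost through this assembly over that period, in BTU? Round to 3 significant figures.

10300000 BTU

6.37 × 4.65 = 29.62
0.863 × 1.09 = 0.9407
R_total = 29.62 + 0.9407 = 30.56 ft²·°F·h/BTU
E = A × HDD × 24 / R = 2530 × 5190 × 24 / 30.56 = 10310000 BTU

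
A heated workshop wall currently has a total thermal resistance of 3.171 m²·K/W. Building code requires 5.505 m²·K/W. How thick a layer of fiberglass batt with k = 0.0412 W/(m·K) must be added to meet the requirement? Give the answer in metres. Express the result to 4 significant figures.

0.09616 m

ΔR = 5.505 − 3.171 = 2.334 m²·K/W
L = ΔR × k = 2.334 × 0.0412 = 0.096161 m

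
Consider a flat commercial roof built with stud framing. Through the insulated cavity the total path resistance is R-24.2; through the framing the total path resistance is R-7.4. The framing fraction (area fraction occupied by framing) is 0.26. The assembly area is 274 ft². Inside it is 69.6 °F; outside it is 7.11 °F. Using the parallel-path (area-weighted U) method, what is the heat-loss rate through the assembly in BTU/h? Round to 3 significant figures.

1130 BTU/h

U_eff = 0.74/24.2 + 0.26/7.4 = 0.03058 + 0.03514 = 0.06571
R_eff = 1/U_eff = 15.22 ft²·°F·h/BTU
Q = 274 × (69.6 − 7.11) / 15.22 = 1125 BTU/h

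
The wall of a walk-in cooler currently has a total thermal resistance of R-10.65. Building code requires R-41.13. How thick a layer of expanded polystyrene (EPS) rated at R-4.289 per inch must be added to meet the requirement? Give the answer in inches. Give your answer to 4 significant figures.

ΔR = 41.13 − 10.65 = 30.48 ft²·°F·h/BTU
L = ΔR / (R/in) = 30.48/4.289 = 7.1066 in

7.107 in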